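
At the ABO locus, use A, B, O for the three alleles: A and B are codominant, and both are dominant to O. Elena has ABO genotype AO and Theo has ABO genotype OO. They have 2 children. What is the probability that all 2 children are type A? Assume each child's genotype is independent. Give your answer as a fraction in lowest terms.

1/4

ABO cross AO × OO → 1/2 O, 1/2 A.
So P(type A) = 1/2 per child.
All 2 independent: (1/2)^2 = 1/4.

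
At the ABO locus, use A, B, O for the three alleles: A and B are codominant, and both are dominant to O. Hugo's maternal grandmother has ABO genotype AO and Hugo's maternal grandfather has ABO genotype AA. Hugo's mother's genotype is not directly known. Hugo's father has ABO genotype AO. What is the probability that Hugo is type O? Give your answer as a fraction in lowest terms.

Hugo's mother's ABO genotype from AO × AA: 1/2 AA, 1/2 AO.
Crossing each possibility with the father AO and summing P(type O): 1/2·0 + 1/2·1/4 = 1/8.

1/8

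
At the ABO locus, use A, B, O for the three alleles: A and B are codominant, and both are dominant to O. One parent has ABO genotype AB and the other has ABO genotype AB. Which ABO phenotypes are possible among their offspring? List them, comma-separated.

Gametes from AB × AB give offspring ABO genotypes AA, AB, BB, i.e. phenotypes A, B, AB.

A, B, AB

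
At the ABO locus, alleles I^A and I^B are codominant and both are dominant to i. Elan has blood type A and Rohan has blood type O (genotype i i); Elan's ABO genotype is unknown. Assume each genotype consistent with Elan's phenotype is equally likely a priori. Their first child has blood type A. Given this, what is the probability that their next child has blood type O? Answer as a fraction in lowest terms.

Possible genotypes: Elan ∈ {I^A I^A, I^A i}; Rohan ∈ {i i}.
Weight each parental genotype pair by prior × P(type-A child):
  I^A I^A × i i: posterior weight 2/3; P(next child type O) = 0.
  I^A i × i i: posterior weight 1/3; P(next child type O) = 1/2.
Weighted sum = 1/6.

1/6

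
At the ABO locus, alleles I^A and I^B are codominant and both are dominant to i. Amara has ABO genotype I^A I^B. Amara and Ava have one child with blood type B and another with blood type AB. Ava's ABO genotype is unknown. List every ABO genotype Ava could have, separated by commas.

For each candidate genotype of Ava, check whether crossing it with I^A I^B can produce every observed child phenotype.
  I^A I^A → possible child types {A, AB} ✗
  I^A I^B → possible child types {A, B, AB} ✓
  I^A i → possible child types {A, B, AB} ✓
  I^B I^B → possible child types {B, AB} ✓
  I^B i → possible child types {A, B, AB} ✓
  i i → possible child types {A, B} ✗

I^A I^B, I^A i, I^B I^B, I^B i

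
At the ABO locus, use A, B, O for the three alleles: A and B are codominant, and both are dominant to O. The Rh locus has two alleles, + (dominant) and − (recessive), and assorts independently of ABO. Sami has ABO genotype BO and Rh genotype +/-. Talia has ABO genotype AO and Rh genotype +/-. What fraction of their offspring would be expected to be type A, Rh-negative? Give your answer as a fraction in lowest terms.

1/16

ABO cross BO × AO → offspring phenotypes: 1/4 O, 1/4 A, 1/4 B, 1/4 AB.
Rh cross +/- × +/- → 3/4 Rh+, 1/4 Rh-.
Independent loci: P(type A, Rh-negative) = 1/4 × 1/4 = 1/16.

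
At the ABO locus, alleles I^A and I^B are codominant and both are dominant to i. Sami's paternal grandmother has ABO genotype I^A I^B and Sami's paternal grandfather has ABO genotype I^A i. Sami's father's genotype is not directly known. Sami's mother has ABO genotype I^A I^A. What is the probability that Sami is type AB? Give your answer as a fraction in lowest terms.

1/4

Sami's father's ABO genotype from I^A I^B × I^A i: 1/4 I^A I^A, 1/4 I^A I^B, 1/4 I^A i, 1/4 I^B i.
Crossing each possibility with the mother I^A I^A and summing P(type AB): 1/4·0 + 1/4·1/2 + 1/4·0 + 1/4·1/2 = 1/4.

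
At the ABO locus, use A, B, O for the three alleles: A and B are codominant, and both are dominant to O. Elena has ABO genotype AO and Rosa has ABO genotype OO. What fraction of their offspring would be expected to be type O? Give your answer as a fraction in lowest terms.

1/2

ABO cross AO × OO → offspring phenotypes: 1/2 O, 1/2 A.
So P(type O) = 1/2.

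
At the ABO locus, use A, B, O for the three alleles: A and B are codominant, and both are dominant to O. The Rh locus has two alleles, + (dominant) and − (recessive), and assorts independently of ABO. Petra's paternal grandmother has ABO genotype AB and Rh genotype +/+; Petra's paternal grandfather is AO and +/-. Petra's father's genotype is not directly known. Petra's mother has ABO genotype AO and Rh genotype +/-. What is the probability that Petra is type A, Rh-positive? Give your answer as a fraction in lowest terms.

35/64

Petra's father's ABO genotype from AB × AO: 1/4 AA, 1/4 AB, 1/4 AO, 1/4 BO.
Crossing each possibility with the mother AO and summing P(type A): 1/4·1 + 1/4·1/2 + 1/4·3/4 + 1/4·1/4 = 5/8.
Similarly for Rh via the father's Rh distribution: P(Rh+) = 7/8.
Independent loci: 5/8 × 7/8 = 35/64.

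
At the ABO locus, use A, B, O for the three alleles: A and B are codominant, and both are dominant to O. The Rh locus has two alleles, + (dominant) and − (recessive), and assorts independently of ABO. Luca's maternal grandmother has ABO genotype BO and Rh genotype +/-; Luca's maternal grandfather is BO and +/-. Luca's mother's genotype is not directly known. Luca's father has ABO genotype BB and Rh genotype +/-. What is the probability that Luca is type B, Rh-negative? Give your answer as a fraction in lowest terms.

Luca's mother's ABO genotype from BO × BO: 1/4 BB, 1/2 BO, 1/4 OO.
Crossing each possibility with the father BB and summing P(type B): 1/4·1 + 1/2·1 + 1/4·1 = 1.
Similarly for Rh via the mother's Rh distribution: P(Rh-) = 1/4.
Independent loci: 1 × 1/4 = 1/4.

1/4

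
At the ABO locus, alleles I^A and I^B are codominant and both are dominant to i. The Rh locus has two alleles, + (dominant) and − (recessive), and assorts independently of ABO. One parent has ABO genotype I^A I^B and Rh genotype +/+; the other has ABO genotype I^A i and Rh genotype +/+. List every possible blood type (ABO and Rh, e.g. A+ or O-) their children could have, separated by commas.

A+, B+, AB+

Gametes from I^A I^B × I^A i give offspring ABO genotypes I^A I^A, I^A I^B, I^A i, I^B i, i.e. phenotypes A, B, AB.
Rh cross +/+ × +/+ → phenotypes Rh+.
Combining independently: A+, B+, AB+.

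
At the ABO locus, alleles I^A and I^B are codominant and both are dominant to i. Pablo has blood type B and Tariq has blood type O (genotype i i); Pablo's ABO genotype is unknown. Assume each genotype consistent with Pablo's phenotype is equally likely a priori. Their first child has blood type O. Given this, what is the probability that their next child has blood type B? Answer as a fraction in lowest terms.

Possible genotypes: Pablo ∈ {I^B I^B, I^B i}; Tariq ∈ {i i}.
Weight each parental genotype pair by prior × P(type-O child):
  I^B i × i i: posterior weight 1; P(next child type B) = 1/2.
Weighted sum = 1/2.

1/2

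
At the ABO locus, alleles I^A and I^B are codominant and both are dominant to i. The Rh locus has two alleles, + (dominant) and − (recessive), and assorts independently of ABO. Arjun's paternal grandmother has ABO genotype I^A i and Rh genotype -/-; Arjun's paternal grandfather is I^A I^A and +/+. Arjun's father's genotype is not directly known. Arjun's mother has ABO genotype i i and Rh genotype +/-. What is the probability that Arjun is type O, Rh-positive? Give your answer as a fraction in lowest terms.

Arjun's father's ABO genotype from I^A i × I^A I^A: 1/2 I^A I^A, 1/2 I^A i.
Crossing each possibility with the mother i i and summing P(type O): 1/2·0 + 1/2·1/2 = 1/4.
Similarly for Rh via the father's Rh distribution: P(Rh+) = 3/4.
Independent loci: 1/4 × 3/4 = 3/16.

3/16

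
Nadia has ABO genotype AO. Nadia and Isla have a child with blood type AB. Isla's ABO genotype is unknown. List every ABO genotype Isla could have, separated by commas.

For each candidate genotype of Isla, check whether crossing it with AO can produce every observed child phenotype.
  AA → possible child types {A} ✗
  AB → possible child types {A, B, AB} ✓
  AO → possible child types {O, A} ✗
  BB → possible child types {B, AB} ✓
  BO → possible child types {O, A, B, AB} ✓
  OO → possible child types {O, A} ✗

AB, BB, BO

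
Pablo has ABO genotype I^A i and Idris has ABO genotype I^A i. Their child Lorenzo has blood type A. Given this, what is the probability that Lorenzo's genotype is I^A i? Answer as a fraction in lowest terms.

Cross I^A i × I^A i → 1/4 I^A I^A, 1/2 I^A i, 1/4 i i.
Type-A genotypes among offspring: I^A I^A (1/4), I^A i (1/2); total 3/4.
P(I^A i | type A) = (1/2) / (3/4) = 2/3.

2/3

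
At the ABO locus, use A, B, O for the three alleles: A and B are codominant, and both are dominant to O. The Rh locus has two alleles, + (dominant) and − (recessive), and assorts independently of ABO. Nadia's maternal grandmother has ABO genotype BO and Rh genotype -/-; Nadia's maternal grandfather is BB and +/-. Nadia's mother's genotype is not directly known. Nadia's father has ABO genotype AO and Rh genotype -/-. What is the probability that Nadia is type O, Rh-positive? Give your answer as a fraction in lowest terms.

Nadia's mother's ABO genotype from BO × BB: 1/2 BB, 1/2 BO.
Crossing each possibility with the father AO and summing P(type O): 1/2·0 + 1/2·1/4 = 1/8.
Similarly for Rh via the mother's Rh distribution: P(Rh+) = 1/4.
Independent loci: 1/8 × 1/4 = 1/32.

1/32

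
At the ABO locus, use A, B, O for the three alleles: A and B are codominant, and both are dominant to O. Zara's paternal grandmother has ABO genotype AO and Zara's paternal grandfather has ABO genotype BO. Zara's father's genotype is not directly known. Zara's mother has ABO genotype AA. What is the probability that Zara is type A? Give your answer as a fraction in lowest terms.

Zara's father's ABO genotype from AO × BO: 1/4 AB, 1/4 AO, 1/4 BO, 1/4 OO.
Crossing each possibility with the mother AA and summing P(type A): 1/4·1/2 + 1/4·1 + 1/4·1/2 + 1/4·1 = 3/4.

3/4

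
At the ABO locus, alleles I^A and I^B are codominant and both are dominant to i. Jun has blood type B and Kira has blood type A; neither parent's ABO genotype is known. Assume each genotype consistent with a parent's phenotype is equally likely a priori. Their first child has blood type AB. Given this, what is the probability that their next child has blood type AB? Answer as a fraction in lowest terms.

25/36

Possible genotypes: Jun ∈ {I^B I^B, I^B i}; Kira ∈ {I^A I^A, I^A i}.
Weight each parental genotype pair by prior × P(type-AB child):
  I^B I^B × I^A I^A: posterior weight 4/9; P(next child type AB) = 1.
  I^B I^B × I^A i: posterior weight 2/9; P(next child type AB) = 1/2.
  I^B i × I^A I^A: posterior weight 2/9; P(next child type AB) = 1/2.
  I^B i × I^A i: posterior weight 1/9; P(next child type AB) = 1/4.
Weighted sum = 25/36.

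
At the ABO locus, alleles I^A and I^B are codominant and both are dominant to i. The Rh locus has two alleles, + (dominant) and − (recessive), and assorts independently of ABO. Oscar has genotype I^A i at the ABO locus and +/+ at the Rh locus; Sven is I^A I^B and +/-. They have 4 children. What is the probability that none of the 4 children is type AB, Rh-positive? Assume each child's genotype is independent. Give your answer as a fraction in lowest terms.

ABO cross I^A i × I^A I^B → 1/2 A, 1/4 B, 1/4 AB.
Rh cross +/+ × +/- → 1 Rh+; so P(type AB, Rh-positive) = 1/4 × 1 = 1/4 per child.
P(not type AB, Rh-positive) = 3/4 for one child; (3/4)^4 = 81/256.

81/256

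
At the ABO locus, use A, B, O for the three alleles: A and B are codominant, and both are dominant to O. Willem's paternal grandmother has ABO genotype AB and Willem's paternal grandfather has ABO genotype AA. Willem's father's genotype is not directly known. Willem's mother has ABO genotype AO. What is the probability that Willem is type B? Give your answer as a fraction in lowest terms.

Willem's father's ABO genotype from AB × AA: 1/2 AA, 1/2 AB.
Crossing each possibility with the mother AO and summing P(type B): 1/2·0 + 1/2·1/4 = 1/8.

1/8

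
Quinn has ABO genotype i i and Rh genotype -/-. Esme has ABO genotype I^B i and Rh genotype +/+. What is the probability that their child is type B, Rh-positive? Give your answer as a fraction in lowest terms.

ABO cross i i × I^B i → offspring phenotypes: 1/2 O, 1/2 B.
Rh cross -/- × +/+ → 1 Rh+.
Independent loci: P(type B, Rh-positive) = 1/2 × 1 = 1/2.

1/2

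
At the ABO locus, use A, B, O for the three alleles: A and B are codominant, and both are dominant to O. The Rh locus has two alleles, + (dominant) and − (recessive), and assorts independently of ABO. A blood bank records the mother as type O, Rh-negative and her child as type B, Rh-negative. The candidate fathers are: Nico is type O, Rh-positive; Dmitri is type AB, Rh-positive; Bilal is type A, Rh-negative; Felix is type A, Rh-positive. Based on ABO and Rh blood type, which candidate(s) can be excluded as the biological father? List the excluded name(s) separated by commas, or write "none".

Nico, Bilal, Felix

A candidate is excluded only if no genotype consistent with his phenotype could produce a type B, Rh-negative child with a type O, Rh-negative mother.
Nico (type O, Rh+): no genotype consistent with that phenotype can produce a type-B Rh- child with a type-O mother.
Bilal (type A, Rh-): no genotype consistent with that phenotype can produce a type-B Rh- child with a type-O mother.
Felix (type A, Rh+): no genotype consistent with that phenotype can produce a type-B Rh- child with a type-O mother.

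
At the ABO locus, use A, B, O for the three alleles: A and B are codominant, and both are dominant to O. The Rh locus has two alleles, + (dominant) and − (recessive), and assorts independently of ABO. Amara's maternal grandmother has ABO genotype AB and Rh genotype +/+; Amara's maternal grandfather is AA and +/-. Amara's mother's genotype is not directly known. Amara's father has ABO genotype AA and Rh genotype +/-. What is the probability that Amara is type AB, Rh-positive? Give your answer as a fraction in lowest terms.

7/32

Amara's mother's ABO genotype from AB × AA: 1/2 AA, 1/2 AB.
Crossing each possibility with the father AA and summing P(type AB): 1/2·0 + 1/2·1/2 = 1/4.
Similarly for Rh via the mother's Rh distribution: P(Rh+) = 7/8.
Independent loci: 1/4 × 7/8 = 7/32.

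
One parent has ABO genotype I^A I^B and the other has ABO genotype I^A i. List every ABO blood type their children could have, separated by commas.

Gametes from I^A I^B × I^A i give offspring ABO genotypes I^A I^A, I^A I^B, I^A i, I^B i, i.e. phenotypes A, B, AB.

A, B, AB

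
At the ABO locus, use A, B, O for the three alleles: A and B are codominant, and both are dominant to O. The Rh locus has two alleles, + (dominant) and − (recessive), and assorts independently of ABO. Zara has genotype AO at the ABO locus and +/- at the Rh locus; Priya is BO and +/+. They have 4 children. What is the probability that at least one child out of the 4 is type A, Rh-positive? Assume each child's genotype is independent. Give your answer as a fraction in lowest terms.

ABO cross AO × BO → 1/4 O, 1/4 A, 1/4 B, 1/4 AB.
Rh cross +/- × +/+ → 1 Rh+; so P(type A, Rh-positive) = 1/4 × 1 = 1/4 per child.
P(none) = (3/4)^4 = 81/256; P(at least one) = 1 − 81/256 = 175/256.

175/256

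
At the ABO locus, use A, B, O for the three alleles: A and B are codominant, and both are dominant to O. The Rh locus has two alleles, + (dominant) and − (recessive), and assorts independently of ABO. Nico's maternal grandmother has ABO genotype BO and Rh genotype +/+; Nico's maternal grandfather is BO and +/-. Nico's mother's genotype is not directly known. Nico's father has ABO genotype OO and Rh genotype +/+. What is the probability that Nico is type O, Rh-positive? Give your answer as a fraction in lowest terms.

Nico's mother's ABO genotype from BO × BO: 1/4 BB, 1/2 BO, 1/4 OO.
Crossing each possibility with the father OO and summing P(type O): 1/4·0 + 1/2·1/2 + 1/4·1 = 1/2.
Similarly for Rh via the mother's Rh distribution: P(Rh+) = 1.
Independent loci: 1/2 × 1 = 1/2.

1/2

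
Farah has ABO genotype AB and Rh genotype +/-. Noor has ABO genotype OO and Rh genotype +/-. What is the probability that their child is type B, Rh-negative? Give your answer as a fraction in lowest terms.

1/8

ABO cross AB × OO → offspring phenotypes: 1/2 A, 1/2 B.
Rh cross +/- × +/- → 3/4 Rh+, 1/4 Rh-.
Independent loci: P(type B, Rh-negative) = 1/2 × 1/4 = 1/8.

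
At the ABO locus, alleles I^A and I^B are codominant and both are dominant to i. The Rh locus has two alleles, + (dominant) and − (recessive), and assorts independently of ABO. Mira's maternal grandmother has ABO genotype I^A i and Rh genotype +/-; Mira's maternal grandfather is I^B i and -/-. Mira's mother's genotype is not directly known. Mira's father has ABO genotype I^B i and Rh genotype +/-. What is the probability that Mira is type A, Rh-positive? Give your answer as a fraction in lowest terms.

5/64

Mira's mother's ABO genotype from I^A i × I^B i: 1/4 I^A I^B, 1/4 I^A i, 1/4 I^B i, 1/4 i i.
Crossing each possibility with the father I^B i and summing P(type A): 1/4·1/4 + 1/4·1/4 + 1/4·0 + 1/4·0 = 1/8.
Similarly for Rh via the mother's Rh distribution: P(Rh+) = 5/8.
Independent loci: 1/8 × 5/8 = 5/64.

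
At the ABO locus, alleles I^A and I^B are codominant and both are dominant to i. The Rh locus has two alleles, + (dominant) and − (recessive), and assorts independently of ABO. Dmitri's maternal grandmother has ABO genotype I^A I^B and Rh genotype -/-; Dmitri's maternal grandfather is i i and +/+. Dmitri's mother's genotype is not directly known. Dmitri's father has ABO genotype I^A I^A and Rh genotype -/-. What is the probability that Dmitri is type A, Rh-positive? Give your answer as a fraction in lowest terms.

Dmitri's mother's ABO genotype from I^A I^B × i i: 1/2 I^A i, 1/2 I^B i.
Crossing each possibility with the father I^A I^A and summing P(type A): 1/2·1 + 1/2·1/2 = 3/4.
Similarly for Rh via the mother's Rh distribution: P(Rh+) = 1/2.
Independent loci: 3/4 × 1/2 = 3/8.

3/8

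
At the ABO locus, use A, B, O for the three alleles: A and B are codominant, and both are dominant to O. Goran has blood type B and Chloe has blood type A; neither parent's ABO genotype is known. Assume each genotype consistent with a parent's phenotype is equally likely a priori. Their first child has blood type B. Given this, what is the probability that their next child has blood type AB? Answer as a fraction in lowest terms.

5/12

Possible genotypes: Goran ∈ {BB, BO}; Chloe ∈ {AA, AO}.
Weight each parental genotype pair by prior × P(type-B child):
  BB × AO: posterior weight 2/3; P(next child type AB) = 1/2.
  BO × AO: posterior weight 1/3; P(next child type AB) = 1/4.
Weighted sum = 5/12.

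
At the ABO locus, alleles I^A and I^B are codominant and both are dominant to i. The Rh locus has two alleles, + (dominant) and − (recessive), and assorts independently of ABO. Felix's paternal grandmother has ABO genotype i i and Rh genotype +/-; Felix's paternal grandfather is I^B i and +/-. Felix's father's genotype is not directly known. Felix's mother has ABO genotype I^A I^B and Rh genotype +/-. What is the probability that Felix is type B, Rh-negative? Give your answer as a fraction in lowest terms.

1/8

Felix's father's ABO genotype from i i × I^B i: 1/2 I^B i, 1/2 i i.
Crossing each possibility with the mother I^A I^B and summing P(type B): 1/2·1/2 + 1/2·1/2 = 1/2.
Similarly for Rh via the father's Rh distribution: P(Rh-) = 1/4.
Independent loci: 1/2 × 1/4 = 1/8.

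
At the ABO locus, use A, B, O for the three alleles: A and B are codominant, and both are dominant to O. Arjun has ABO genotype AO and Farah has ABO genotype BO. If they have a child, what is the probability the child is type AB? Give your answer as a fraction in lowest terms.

ABO cross AO × BO → offspring phenotypes: 1/4 O, 1/4 A, 1/4 B, 1/4 AB.
So P(type AB) = 1/4.

1/4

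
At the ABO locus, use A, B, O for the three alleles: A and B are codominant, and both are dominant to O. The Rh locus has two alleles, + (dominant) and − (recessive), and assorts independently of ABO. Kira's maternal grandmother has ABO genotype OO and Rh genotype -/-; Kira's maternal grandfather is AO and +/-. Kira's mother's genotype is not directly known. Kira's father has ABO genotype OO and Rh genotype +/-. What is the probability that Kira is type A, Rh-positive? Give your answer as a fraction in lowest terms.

Kira's mother's ABO genotype from OO × AO: 1/2 AO, 1/2 OO.
Crossing each possibility with the father OO and summing P(type A): 1/2·1/2 + 1/2·0 = 1/4.
Similarly for Rh via the mother's Rh distribution: P(Rh+) = 5/8.
Independent loci: 1/4 × 5/8 = 5/32.

5/32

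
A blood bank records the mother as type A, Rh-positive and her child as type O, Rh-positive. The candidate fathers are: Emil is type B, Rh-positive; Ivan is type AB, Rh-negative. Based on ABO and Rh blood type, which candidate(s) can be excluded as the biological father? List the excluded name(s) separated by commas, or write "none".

Ivan

A candidate is excluded only if no genotype consistent with his phenotype could produce a type O, Rh-positive child with a type A, Rh-positive mother.
Ivan (type AB, Rh-): no genotype consistent with that phenotype can produce a type-O Rh+ child with a type-A mother.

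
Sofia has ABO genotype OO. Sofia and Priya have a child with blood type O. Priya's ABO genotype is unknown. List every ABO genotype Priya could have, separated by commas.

For each candidate genotype of Priya, check whether crossing it with OO can produce every observed child phenotype.
  AA → possible child types {A} ✗
  AB → possible child types {A, B} ✗
  AO → possible child types {O, A} ✓
  BB → possible child types {B} ✗
  BO → possible child types {O, B} ✓
  OO → possible child types {O} ✓

AO, BO, OO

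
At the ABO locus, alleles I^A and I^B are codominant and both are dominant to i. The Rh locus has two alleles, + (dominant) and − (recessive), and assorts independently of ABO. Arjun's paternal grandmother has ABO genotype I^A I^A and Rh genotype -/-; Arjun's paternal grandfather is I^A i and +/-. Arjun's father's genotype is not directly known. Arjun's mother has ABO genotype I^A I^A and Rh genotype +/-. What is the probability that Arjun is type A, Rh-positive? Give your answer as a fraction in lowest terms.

Arjun's father's ABO genotype from I^A I^A × I^A i: 1/2 I^A I^A, 1/2 I^A i.
Crossing each possibility with the mother I^A I^A and summing P(type A): 1/2·1 + 1/2·1 = 1.
Similarly for Rh via the father's Rh distribution: P(Rh+) = 5/8.
Independent loci: 1 × 5/8 = 5/8.

5/8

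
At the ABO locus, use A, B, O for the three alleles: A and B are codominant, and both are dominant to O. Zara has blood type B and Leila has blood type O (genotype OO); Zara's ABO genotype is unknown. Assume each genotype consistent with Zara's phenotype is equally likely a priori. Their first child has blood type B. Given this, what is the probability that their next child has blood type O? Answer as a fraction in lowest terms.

1/6

Possible genotypes: Zara ∈ {BB, BO}; Leila ∈ {OO}.
Weight each parental genotype pair by prior × P(type-B child):
  BB × OO: posterior weight 2/3; P(next child type O) = 0.
  BO × OO: posterior weight 1/3; P(next child type O) = 1/2.
Weighted sum = 1/6.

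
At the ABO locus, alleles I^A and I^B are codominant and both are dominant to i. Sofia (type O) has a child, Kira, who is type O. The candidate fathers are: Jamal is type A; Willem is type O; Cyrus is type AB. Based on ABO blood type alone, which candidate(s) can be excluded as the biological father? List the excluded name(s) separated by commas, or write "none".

Cyrus

A candidate is excluded only if no genotype consistent with his phenotype could produce a type O child with a type O mother.
Cyrus (type AB): no genotype consistent with that phenotype can produce a type-O child with a type-O mother.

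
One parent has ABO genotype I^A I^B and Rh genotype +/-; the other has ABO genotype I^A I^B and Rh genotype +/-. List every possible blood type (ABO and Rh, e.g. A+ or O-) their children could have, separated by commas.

Gametes from I^A I^B × I^A I^B give offspring ABO genotypes I^A I^A, I^A I^B, I^B I^B, i.e. phenotypes A, B, AB.
Rh cross +/- × +/- → phenotypes Rh+, Rh-.
Combining independently: A+, A-, B+, B-, AB+, AB-.

A+, A-, B+, B-, AB+, AB-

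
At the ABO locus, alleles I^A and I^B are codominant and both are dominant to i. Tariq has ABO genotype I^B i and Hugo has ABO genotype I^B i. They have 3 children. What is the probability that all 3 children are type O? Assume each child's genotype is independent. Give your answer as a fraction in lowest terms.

1/64

ABO cross I^B i × I^B i → 1/4 O, 3/4 B.
So P(type O) = 1/4 per child.
All 3 independent: (1/4)^3 = 1/64.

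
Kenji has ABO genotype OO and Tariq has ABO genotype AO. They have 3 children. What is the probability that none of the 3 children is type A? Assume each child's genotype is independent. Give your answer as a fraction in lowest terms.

1/8

ABO cross OO × AO → 1/2 O, 1/2 A.
So P(type A) = 1/2 per child.
P(not type A) = 1/2 for one child; (1/2)^3 = 1/8.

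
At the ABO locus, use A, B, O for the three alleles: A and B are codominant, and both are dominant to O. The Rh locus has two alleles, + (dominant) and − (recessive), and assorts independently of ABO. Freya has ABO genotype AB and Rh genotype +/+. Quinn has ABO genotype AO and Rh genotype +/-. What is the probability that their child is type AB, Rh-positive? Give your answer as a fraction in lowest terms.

1/4

ABO cross AB × AO → offspring phenotypes: 1/2 A, 1/4 B, 1/4 AB.
Rh cross +/+ × +/- → 1 Rh+.
Independent loci: P(type AB, Rh-positive) = 1/4 × 1 = 1/4.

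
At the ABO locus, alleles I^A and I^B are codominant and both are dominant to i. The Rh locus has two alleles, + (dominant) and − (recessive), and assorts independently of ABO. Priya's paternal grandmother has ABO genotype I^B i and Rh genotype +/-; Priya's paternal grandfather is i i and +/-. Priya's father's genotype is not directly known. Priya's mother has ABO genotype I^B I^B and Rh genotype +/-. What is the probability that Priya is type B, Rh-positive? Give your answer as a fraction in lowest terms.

Priya's father's ABO genotype from I^B i × i i: 1/2 I^B i, 1/2 i i.
Crossing each possibility with the mother I^B I^B and summing P(type B): 1/2·1 + 1/2·1 = 1.
Similarly for Rh via the father's Rh distribution: P(Rh+) = 3/4.
Independent loci: 1 × 3/4 = 3/4.

3/4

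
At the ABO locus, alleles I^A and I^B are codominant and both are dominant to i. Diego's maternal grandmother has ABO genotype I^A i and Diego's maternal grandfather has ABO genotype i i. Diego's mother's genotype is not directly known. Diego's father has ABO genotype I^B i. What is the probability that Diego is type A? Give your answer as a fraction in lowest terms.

Diego's mother's ABO genotype from I^A i × i i: 1/2 I^A i, 1/2 i i.
Crossing each possibility with the father I^B i and summing P(type A): 1/2·1/4 + 1/2·0 = 1/8.

1/8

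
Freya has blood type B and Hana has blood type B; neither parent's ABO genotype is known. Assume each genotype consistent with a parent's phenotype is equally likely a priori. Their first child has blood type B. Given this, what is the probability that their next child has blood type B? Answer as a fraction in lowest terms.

19/20

Possible genotypes: Freya ∈ {BB, BO}; Hana ∈ {BB, BO}.
Weight each parental genotype pair by prior × P(type-B child):
  BB × BB: posterior weight 4/15; P(next child type B) = 1.
  BB × BO: posterior weight 4/15; P(next child type B) = 1.
  BO × BB: posterior weight 4/15; P(next child type B) = 1.
  BO × BO: posterior weight 1/5; P(next child type B) = 3/4.
Weighted sum = 19/20.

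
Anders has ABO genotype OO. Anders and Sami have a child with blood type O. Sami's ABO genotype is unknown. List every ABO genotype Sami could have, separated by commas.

For each candidate genotype of Sami, check whether crossing it with OO can produce every observed child phenotype.
  AA → possible child types {A} ✗
  AB → possible child types {A, B} ✗
  AO → possible child types {O, A} ✓
  BB → possible child types {B} ✗
  BO → possible child types {O, B} ✓
  OO → possible child types {O} ✓

AO, BO, OO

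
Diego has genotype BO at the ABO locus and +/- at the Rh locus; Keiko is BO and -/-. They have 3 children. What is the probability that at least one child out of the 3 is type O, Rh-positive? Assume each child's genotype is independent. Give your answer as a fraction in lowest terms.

ABO cross BO × BO → 1/4 O, 3/4 B.
Rh cross +/- × -/- → 1/2 Rh+, 1/2 Rh-; so P(type O, Rh-positive) = 1/4 × 1/2 = 1/8 per child.
P(none) = (7/8)^3 = 343/512; P(at least one) = 1 − 343/512 = 169/512.

169/512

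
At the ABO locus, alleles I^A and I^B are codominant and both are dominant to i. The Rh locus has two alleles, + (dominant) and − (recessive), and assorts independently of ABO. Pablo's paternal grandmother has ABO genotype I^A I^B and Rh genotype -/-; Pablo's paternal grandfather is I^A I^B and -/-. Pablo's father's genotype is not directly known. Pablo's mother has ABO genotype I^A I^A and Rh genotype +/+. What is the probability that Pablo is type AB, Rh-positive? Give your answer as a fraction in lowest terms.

1/2

Pablo's father's ABO genotype from I^A I^B × I^A I^B: 1/4 I^A I^A, 1/2 I^A I^B, 1/4 I^B I^B.
Crossing each possibility with the mother I^A I^A and summing P(type AB): 1/4·0 + 1/2·1/2 + 1/4·1 = 1/2.
Similarly for Rh via the father's Rh distribution: P(Rh+) = 1.
Independent loci: 1/2 × 1 = 1/2.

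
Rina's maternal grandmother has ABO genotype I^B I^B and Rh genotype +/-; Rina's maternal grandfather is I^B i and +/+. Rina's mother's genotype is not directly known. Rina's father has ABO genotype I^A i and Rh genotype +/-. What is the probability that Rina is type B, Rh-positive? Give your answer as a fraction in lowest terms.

21/64

Rina's mother's ABO genotype from I^B I^B × I^B i: 1/2 I^B I^B, 1/2 I^B i.
Crossing each possibility with the father I^A i and summing P(type B): 1/2·1/2 + 1/2·1/4 = 3/8.
Similarly for Rh via the mother's Rh distribution: P(Rh+) = 7/8.
Independent loci: 3/8 × 7/8 = 21/64.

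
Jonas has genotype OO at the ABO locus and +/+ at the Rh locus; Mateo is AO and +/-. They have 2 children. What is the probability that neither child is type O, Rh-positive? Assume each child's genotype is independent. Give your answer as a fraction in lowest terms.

1/4

ABO cross OO × AO → 1/2 O, 1/2 A.
Rh cross +/+ × +/- → 1 Rh+; so P(type O, Rh-positive) = 1/2 × 1 = 1/2 per child.
P(not type O, Rh-positive) = 1/2 for one child; (1/2)^2 = 1/4.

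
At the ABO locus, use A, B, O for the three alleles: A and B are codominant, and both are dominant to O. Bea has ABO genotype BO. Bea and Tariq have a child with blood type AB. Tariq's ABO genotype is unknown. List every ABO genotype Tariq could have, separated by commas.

AA, AB, AO

For each candidate genotype of Tariq, check whether crossing it with BO can produce every observed child phenotype.
  AA → possible child types {A, AB} ✓
  AB → possible child types {A, B, AB} ✓
  AO → possible child types {O, A, B, AB} ✓
  BB → possible child types {B} ✗
  BO → possible child types {O, B} ✗
  OO → possible child types {O, B} ✗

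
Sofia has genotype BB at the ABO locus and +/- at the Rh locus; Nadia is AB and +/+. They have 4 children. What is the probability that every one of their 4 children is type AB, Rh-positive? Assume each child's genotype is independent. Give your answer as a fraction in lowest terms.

ABO cross BB × AB → 1/2 B, 1/2 AB.
Rh cross +/- × +/+ → 1 Rh+; so P(type AB, Rh-positive) = 1/2 × 1 = 1/2 per child.
All 4 independent: (1/2)^4 = 1/16.

1/16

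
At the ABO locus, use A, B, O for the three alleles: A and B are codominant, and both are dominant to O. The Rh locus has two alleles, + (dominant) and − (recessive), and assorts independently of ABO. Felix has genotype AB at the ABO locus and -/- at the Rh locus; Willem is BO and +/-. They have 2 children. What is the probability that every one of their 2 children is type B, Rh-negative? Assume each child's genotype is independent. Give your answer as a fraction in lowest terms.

1/16

ABO cross AB × BO → 1/4 A, 1/2 B, 1/4 AB.
Rh cross -/- × +/- → 1/2 Rh+, 1/2 Rh-; so P(type B, Rh-negative) = 1/2 × 1/2 = 1/4 per child.
All 2 independent: (1/4)^2 = 1/16.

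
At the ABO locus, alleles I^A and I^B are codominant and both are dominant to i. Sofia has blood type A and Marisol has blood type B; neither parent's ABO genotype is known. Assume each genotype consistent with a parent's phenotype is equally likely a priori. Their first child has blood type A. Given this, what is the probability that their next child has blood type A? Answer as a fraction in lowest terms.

5/12

Possible genotypes: Sofia ∈ {I^A I^A, I^A i}; Marisol ∈ {I^B I^B, I^B i}.
Weight each parental genotype pair by prior × P(type-A child):
  I^A I^A × I^B i: posterior weight 2/3; P(next child type A) = 1/2.
  I^A i × I^B i: posterior weight 1/3; P(next child type A) = 1/4.
Weighted sum = 5/12.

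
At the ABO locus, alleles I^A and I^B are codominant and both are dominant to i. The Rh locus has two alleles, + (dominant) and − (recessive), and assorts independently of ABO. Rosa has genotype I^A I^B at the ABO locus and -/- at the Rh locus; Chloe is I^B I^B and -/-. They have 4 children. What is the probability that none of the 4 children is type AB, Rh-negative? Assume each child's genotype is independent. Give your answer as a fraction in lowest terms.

1/16

ABO cross I^A I^B × I^B I^B → 1/2 B, 1/2 AB.
Rh cross -/- × -/- → 1 Rh-; so P(type AB, Rh-negative) = 1/2 × 1 = 1/2 per child.
P(not type AB, Rh-negative) = 1/2 for one child; (1/2)^4 = 1/16.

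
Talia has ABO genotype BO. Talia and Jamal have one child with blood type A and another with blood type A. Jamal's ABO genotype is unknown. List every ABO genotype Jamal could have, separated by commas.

AA, AB, AO

For each candidate genotype of Jamal, check whether crossing it with BO can produce every observed child phenotype.
  AA → possible child types {A, AB} ✓
  AB → possible child types {A, B, AB} ✓
  AO → possible child types {O, A, B, AB} ✓
  BB → possible child types {B} ✗
  BO → possible child types {O, B} ✗
  OO → possible child types {O, B} ✗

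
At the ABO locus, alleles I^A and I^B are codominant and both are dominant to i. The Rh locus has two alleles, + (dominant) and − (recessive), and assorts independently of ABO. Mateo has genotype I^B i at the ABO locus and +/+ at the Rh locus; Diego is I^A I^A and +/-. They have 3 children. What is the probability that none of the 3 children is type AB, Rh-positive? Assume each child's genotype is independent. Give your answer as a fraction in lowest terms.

ABO cross I^B i × I^A I^A → 1/2 A, 1/2 AB.
Rh cross +/+ × +/- → 1 Rh+; so P(type AB, Rh-positive) = 1/2 × 1 = 1/2 per child.
P(not type AB, Rh-positive) = 1/2 for one child; (1/2)^3 = 1/8.

1/8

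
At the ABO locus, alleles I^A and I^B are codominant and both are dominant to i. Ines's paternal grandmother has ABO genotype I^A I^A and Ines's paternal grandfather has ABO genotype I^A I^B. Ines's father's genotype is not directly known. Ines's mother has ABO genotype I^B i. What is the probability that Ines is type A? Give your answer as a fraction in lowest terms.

3/8

Ines's father's ABO genotype from I^A I^A × I^A I^B: 1/2 I^A I^A, 1/2 I^A I^B.
Crossing each possibility with the mother I^B i and summing P(type A): 1/2·1/2 + 1/2·1/4 = 3/8.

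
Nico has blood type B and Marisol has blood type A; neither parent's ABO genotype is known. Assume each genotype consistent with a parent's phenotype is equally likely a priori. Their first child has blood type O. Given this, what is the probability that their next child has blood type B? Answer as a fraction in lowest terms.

1/4

Possible genotypes: Nico ∈ {I^B I^B, I^B i}; Marisol ∈ {I^A I^A, I^A i}.
Weight each parental genotype pair by prior × P(type-O child):
  I^B i × I^A i: posterior weight 1; P(next child type B) = 1/4.
Weighted sum = 1/4.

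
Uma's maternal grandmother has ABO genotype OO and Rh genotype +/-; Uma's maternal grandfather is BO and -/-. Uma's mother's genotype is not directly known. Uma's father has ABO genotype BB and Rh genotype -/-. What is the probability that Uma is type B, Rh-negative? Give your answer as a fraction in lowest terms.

3/4

Uma's mother's ABO genotype from OO × BO: 1/2 BO, 1/2 OO.
Crossing each possibility with the father BB and summing P(type B): 1/2·1 + 1/2·1 = 1.
Similarly for Rh via the mother's Rh distribution: P(Rh-) = 3/4.
Independent loci: 1 × 3/4 = 3/4.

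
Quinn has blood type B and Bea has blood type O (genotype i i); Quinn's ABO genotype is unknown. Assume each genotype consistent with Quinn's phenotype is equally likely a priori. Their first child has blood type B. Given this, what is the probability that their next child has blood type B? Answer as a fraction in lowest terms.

Possible genotypes: Quinn ∈ {I^B I^B, I^B i}; Bea ∈ {i i}.
Weight each parental genotype pair by prior × P(type-B child):
  I^B I^B × i i: posterior weight 2/3; P(next child type B) = 1.
  I^B i × i i: posterior weight 1/3; P(next child type B) = 1/2.
Weighted sum = 5/6.

5/6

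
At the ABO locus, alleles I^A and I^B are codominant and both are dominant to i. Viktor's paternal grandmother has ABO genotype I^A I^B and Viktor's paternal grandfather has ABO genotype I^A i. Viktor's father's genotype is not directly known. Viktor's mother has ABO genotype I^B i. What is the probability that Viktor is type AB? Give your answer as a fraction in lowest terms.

Viktor's father's ABO genotype from I^A I^B × I^A i: 1/4 I^A I^A, 1/4 I^A I^B, 1/4 I^A i, 1/4 I^B i.
Crossing each possibility with the mother I^B i and summing P(type AB): 1/4·1/2 + 1/4·1/4 + 1/4·1/4 + 1/4·0 = 1/4.

1/4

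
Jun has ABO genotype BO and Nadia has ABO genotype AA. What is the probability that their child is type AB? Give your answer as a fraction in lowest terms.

1/2

ABO cross BO × AA → offspring phenotypes: 1/2 A, 1/2 AB.
So P(type AB) = 1/2.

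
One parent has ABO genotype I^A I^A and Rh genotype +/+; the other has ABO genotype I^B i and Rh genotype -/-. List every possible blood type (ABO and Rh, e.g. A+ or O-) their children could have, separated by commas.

Gametes from I^A I^A × I^B i give offspring ABO genotypes I^A I^B, I^A i, i.e. phenotypes A, AB.
Rh cross +/+ × -/- → phenotypes Rh+.
Combining independently: A+, AB+.

A+, AB+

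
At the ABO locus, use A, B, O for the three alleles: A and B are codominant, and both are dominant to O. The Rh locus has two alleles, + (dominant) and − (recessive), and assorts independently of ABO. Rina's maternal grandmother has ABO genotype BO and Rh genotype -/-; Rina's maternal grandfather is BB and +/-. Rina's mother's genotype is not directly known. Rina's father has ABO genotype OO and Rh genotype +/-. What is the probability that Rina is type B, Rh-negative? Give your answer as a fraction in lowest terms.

Rina's mother's ABO genotype from BO × BB: 1/2 BB, 1/2 BO.
Crossing each possibility with the father OO and summing P(type B): 1/2·1 + 1/2·1/2 = 3/4.
Similarly for Rh via the mother's Rh distribution: P(Rh-) = 3/8.
Independent loci: 3/4 × 3/8 = 9/32.

9/32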